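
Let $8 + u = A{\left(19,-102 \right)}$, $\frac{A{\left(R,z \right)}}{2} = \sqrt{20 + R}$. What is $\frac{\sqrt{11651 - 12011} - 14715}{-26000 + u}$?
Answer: $\frac{14715 - 6 i \sqrt{10}}{26008 - 2 \sqrt{39}} \approx 0.56606 - 0.00072988 i$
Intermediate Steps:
$A{\left(R,z \right)} = 2 \sqrt{20 + R}$
$u = -8 + 2 \sqrt{39}$ ($u = -8 + 2 \sqrt{20 + 19} = -8 + 2 \sqrt{39} \approx 4.49$)
$\frac{\sqrt{11651 - 12011} - 14715}{-26000 + u} = \frac{\sqrt{11651 - 12011} - 14715}{-26000 - \left(8 - 2 \sqrt{39}\right)} = \frac{\sqrt{-360} - 14715}{-26008 + 2 \sqrt{39}} = \frac{6 i \sqrt{10} - 14715}{-26008 + 2 \sqrt{39}} = \frac{-14715 + 6 i \sqrt{10}}{-26008 + 2 \sqrt{39}}$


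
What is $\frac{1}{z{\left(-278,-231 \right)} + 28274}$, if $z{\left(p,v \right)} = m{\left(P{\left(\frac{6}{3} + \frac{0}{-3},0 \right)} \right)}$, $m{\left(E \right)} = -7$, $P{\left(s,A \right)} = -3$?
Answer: $\frac{1}{28267} \approx 3.5377 \cdot 10^{-5}$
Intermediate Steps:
$z{\left(p,v \right)} = -7$
$\frac{1}{z{\left(-278,-231 \right)} + 28274} = \frac{1}{-7 + 28274} = \frac{1}{28267}$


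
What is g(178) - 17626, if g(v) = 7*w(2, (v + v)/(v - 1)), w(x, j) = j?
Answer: -3117310/177 ≈ -17612.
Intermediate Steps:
g(v) = 14*v/(-1 + v) (g(v) = 7*((v + v)/(v - 1)) = 7*((2*v)/(-1 + v)) = 7*(2*v/(-1 + v)) = 14*v/(-1 + v))
g(178) - 17626 = 14*178/(-1 + 178) - 17626 = 14*178/177 - 17626 = 14*178*(1/177) - 17626 = 2492/177 - 17626 = -3117310/177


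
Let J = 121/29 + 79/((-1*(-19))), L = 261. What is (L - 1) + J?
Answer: 147850/551 ≈ 268.33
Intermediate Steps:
J = 4590/551 (J = 121*(1/29) + 79/19 = 121/29 + 79*(1/19) = 121/29 + 79/19 = 4590/551 ≈ 8.3303)
(L - 1) + J = (261 - 1) + 4590/551 = 260 + 4590/551 = 147850/551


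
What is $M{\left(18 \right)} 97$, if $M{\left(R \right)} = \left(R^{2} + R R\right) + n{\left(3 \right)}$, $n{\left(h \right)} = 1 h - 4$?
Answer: $62759$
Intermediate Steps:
$n{\left(h \right)} = -4 + h$ ($n{\left(h \right)} = h - 4 = -4 + h$)
$M{\left(R \right)} = -1 + 2 R^{2}$ ($M{\left(R \right)} = \left(R^{2} + R R\right) + \left(-4 + 3\right) = \left(R^{2} + R^{2}\right) - 1 = 2 R^{2} - 1 = -1 + 2 R^{2}$)
$M{\left(18 \right)} 97 = \left(-1 + 2 \cdot 18^{2}\right) 97 = \left(-1 + 2 \cdot 324\right) 97 = \left(-1 + 648\right) 97 = 647 \cdot 97 = 62759$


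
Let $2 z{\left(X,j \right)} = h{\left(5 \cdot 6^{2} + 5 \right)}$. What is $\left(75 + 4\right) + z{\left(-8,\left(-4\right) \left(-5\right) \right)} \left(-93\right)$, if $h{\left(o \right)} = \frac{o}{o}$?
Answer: $\frac{65}{2} \approx 32.5$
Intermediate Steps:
$h{\left(o \right)} = 1$
$z{\left(X,j \right)} = \frac{1}{2}$ ($z{\left(X,j \right)} = \frac{1}{2} \cdot 1 = \frac{1}{2}$)
$\left(75 + 4\right) + z{\left(-8,\left(-4\right) \left(-5\right) \right)} \left(-93\right) = \left(75 + 4\right) + \frac{1}{2} \left(-93\right) = 79 - \frac{93}{2} = \frac{65}{2}$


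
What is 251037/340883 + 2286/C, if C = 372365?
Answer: 94256651043/126932898295 ≈ 0.74257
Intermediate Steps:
251037/340883 + 2286/C = 251037/340883 + 2286/372365 = 94256651043/126932898295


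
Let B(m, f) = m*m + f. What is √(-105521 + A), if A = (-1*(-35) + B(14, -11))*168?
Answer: I*√68561 ≈ 261.84*I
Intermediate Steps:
B(m, f) = f + m² (B(m, f) = m² + f = f + m²)
A = 36960 (A = (-1*(-35) + (-11 + 14²))*168 = (35 + (-11 + 196))*168 = (35 + 185)*168 = 220*168 = 36960)
√(-105521 + A) = √(-105521 + 36960) = √(-68561) = I*√68561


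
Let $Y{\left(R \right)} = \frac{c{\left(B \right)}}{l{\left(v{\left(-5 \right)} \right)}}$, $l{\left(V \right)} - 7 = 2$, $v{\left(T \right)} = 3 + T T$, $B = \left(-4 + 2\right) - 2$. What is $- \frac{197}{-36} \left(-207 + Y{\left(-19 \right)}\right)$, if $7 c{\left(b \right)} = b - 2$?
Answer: $- \frac{856753}{756} \approx -1133.3$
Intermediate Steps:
$B = -4$ ($B = -2 - 2 = -4$)
$v{\left(T \right)} = 3 + T^{2}$
$l{\left(V \right)} = 9$ ($l{\left(V \right)} = 7 + 2 = 9$)
$c{\left(b \right)} = - \frac{2}{7} + \frac{b}{7}$ ($c{\left(b \right)} = \frac{b - 2}{7} = \frac{-2 + b}{7} = - \frac{2}{7} + \frac{b}{7}$)
$Y{\left(R \right)} = - \frac{2}{21}$ ($Y{\left(R \right)} = \frac{- \frac{2}{7} + \frac{1}{7} \left(-4\right)}{9} = \left(- \frac{2}{7} - \frac{4}{7}\right) \frac{1}{9} = \left(- \frac{6}{7}\right) \frac{1}{9} = - \frac{2}{21}$)
$- \frac{197}{-36} \left(-207 + Y{\left(-19 \right)}\right) = - \frac{197}{-36} \left(-207 - \frac{2}{21}\right) = \left(-197\right) \left(- \frac{1}{36}\right) \left(- \frac{4349}{21}\right) = \frac{197}{36} \left(- \frac{4349}{21}\right) = - \frac{856753}{756}$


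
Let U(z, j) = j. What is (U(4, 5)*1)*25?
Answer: 125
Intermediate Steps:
(U(4, 5)*1)*25 = (5*1)*25 = 5*25 = 125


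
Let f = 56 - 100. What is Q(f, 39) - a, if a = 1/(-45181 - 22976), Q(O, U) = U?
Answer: 2658124/68157 ≈ 39.000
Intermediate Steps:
f = -44
a = -1/68157 (a = 1/(-68157) = -1/68157 ≈ -1.4672e-5)
Q(f, 39) - a = 39 - 1*(-1/68157) = 39 + 1/68157 = 2658124/68157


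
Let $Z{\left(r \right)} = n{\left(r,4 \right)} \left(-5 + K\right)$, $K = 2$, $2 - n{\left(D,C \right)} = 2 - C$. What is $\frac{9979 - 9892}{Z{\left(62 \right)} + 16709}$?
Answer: $\frac{87}{16697} \approx 0.0052105$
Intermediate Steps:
$n{\left(D,C \right)} = C$ ($n{\left(D,C \right)} = 2 - \left(2 - C\right) = 2 + \left(-2 + C\right) = C$)
$Z{\left(r \right)} = -12$ ($Z{\left(r \right)} = 4 \left(-5 + 2\right) = 4 \left(-3\right) = -12$)
$\frac{9979 - 9892}{Z{\left(62 \right)} + 16709} = \frac{9979 - 9892}{-12 + 16709} = \frac{87}{16697}$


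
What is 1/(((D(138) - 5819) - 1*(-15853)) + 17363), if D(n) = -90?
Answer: 1/27307 ≈ 3.6621e-5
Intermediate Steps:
1/(((D(138) - 5819) - 1*(-15853)) + 17363) = 1/(((-90 - 5819) - 1*(-15853)) + 17363) = 1/((-5909 + 15853) + 17363) = 1/(9944 + 17363) = 1/27307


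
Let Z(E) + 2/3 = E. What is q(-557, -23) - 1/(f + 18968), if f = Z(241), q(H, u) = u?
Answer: -1325378/57625 ≈ -23.000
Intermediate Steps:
Z(E) = -⅔ + E
f = 721/3 (f = -⅔ + 241 = 721/3 ≈ 240.33)
q(-557, -23) - 1/(f + 18968) = -23 - 1/(721/3 + 18968) = -23 - 1/57625/3 = -23 - 1*3/57625 = -23 - 3/57625 = -1325378/57625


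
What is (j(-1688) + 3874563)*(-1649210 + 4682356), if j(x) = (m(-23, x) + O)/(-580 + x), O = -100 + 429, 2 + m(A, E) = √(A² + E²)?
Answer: 4442299404938387/378 - 1516573*√2849873/1134 ≈ 1.1752e+13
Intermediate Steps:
m(A, E) = -2 + √(A² + E²)
O = 329
j(x) = (327 + √(529 + x²))/(-580 + x) (j(x) = ((-2 + √((-23)² + x²)) + 329)/(-580 + x) = ((-2 + √(529 + x²)) + 329)/(-580 + x) = (327 + √(529 + x²))/(-580 + x))
(j(-1688) + 3874563)*(-1649210 + 4682356) = ((327 + √(529 + (-1688)²))/(-580 - 1688) + 3874563)*(-1649210 + 4682356) = ((327 + √(529 + 2849344))/(-2268) + 3874563)*3033146 = (-(327 + √2849873)/2268 + 3874563)*3033146 = ((-109/756 - √2849873/2268) + 3874563)*3033146 = (2929169519/756 - √2849873/2268)*3033146 = 4442299404938387/378 - 1516573*√2849873/1134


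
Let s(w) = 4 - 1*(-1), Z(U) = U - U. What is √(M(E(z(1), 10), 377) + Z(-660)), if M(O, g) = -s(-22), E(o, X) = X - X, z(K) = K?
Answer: I*√5 ≈ 2.2361*I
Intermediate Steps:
Z(U) = 0
E(o, X) = 0
s(w) = 5 (s(w) = 4 + 1 = 5)
M(O, g) = -5 (M(O, g) = -1*5 = -5)
√(M(E(z(1), 10), 377) + Z(-660)) = √(-5 + 0) = √(-5) = I*√5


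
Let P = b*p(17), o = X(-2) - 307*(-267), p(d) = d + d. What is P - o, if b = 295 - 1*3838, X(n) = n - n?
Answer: -202431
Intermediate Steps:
p(d) = 2*d
X(n) = 0
b = -3543 (b = 295 - 3838 = -3543)
o = 81969 (o = 0 - 307*(-267) = 0 + 81969 = 81969)
P = -120462 (P = -7086*17 = -3543*34 = -120462)
P - o = -120462 - 1*81969 = -120462 - 81969 = -202431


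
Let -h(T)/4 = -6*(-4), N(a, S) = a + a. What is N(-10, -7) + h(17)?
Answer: -116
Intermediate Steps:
N(a, S) = 2*a
h(T) = -96 (h(T) = -(-24)*(-4) = -4*24 = -96)
N(-10, -7) + h(17) = 2*(-10) - 96 = -20 - 96 = -116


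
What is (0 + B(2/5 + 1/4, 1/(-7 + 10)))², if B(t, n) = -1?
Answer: 1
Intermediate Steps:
(0 + B(2/5 + 1/4, 1/(-7 + 10)))² = (0 - 1)² = (-1)² = 1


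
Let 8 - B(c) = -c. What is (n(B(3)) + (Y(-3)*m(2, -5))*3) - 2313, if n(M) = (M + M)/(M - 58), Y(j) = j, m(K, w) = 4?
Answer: -110425/47 ≈ -2349.5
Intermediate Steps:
B(c) = 8 + c (B(c) = 8 - (-1)*c = 8 + c)
n(M) = 2*M/(-58 + M) (n(M) = (2*M)/(-58 + M) = 2*M/(-58 + M))
(n(B(3)) + (Y(-3)*m(2, -5))*3) - 2313 = (2*(8 + 3)/(-58 + (8 + 3)) - 3*4*3) - 2313 = (2*11/(-58 + 11) - 12*3) - 2313 = (2*11/(-47) - 36) - 2313 = (2*11*(-1/47) - 36) - 2313 = (-22/47 - 36) - 2313 = -1714/47 - 2313 = -110425/47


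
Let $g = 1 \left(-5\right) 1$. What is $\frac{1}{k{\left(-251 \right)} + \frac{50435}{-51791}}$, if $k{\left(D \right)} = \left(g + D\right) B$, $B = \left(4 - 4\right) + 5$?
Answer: $- \frac{51791}{66342915} \approx -0.00078066$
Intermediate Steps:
$B = 5$ ($B = 0 + 5 = 5$)
$g = -5$ ($g = \left(-5\right) 1 = -5$)
$k{\left(D \right)} = -25 + 5 D$ ($k{\left(D \right)} = \left(-5 + D\right) 5 = -25 + 5 D$)
$\frac{1}{k{\left(-251 \right)} + \frac{50435}{-51791}} = \frac{1}{\left(-25 + 5 \left(-251\right)\right) + \frac{50435}{-51791}} = \frac{1}{\left(-25 - 1255\right) + 50435 \left(- \frac{1}{51791}\right)} = \frac{1}{-1280 - \frac{50435}{51791}} = \frac{1}{- \frac{66342915}{51791}} = - \frac{51791}{66342915}$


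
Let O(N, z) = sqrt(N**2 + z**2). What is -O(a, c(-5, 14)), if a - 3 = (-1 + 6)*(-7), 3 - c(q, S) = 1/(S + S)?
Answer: -sqrt(809705)/28 ≈ -32.137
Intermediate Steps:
c(q, S) = 3 - 1/(2*S) (c(q, S) = 3 - 1/(S + S) = 3 - 1/(2*S))
a = -32 (a = 3 + (-1 + 6)*(-7) = 3 + 5*(-7) = 3 - 35 = -32)
-O(a, c(-5, 14)) = -sqrt((-32)**2 + (3 - 1/2/14)**2) = -sqrt(1024 + (3 - 1/2*1/14)**2) = -sqrt(1024 + (3 - 1/28)**2) = -sqrt(1024 + (83/28)**2) = -sqrt(1024 + 6889/784) = -sqrt(809705/784) = -sqrt(809705)/28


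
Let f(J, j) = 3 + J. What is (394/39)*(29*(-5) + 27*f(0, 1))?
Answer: -25216/39 ≈ -646.56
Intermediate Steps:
(394/39)*(29*(-5) + 27*f(0, 1)) = (394/39)*(29*(-5) + 27*(3 + 0)) = (394*(1/39))*(-145 + 27*3) = 394*(-145 + 81)/39 = (394/39)*(-64) = -25216/39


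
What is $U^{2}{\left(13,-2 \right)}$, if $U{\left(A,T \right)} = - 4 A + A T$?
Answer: $6084$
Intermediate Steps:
$U^{2}{\left(13,-2 \right)} = \left(13 \left(-4 - 2\right)\right)^{2} = \left(13 \left(-6\right)\right)^{2} = \left(-78\right)^{2} = 6084$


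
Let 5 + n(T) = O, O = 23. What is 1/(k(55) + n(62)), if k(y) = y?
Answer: 1/73 ≈ 0.013699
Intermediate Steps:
n(T) = 18 (n(T) = -5 + 23 = 18)
1/(k(55) + n(62)) = 1/(55 + 18) = 1/73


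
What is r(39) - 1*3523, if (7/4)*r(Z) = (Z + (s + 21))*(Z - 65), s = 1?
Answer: -31005/7 ≈ -4429.3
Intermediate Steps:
r(Z) = 4*(-65 + Z)*(22 + Z)/7 (r(Z) = 4*((Z + (1 + 21))*(Z - 65))/7 = 4*((Z + 22)*(-65 + Z))/7 = 4*((22 + Z)*(-65 + Z))/7 = 4*((-65 + Z)*(22 + Z))/7 = 4*(-65 + Z)*(22 + Z)/7)
r(39) - 1*3523 = (-5720/7 - 172/7*39 + (4/7)*39²) - 1*3523 = (-5720/7 - 6708/7 + (4/7)*1521) - 3523 = (-5720/7 - 6708/7 + 6084/7) - 3523 = -6344/7 - 3523 = -31005/7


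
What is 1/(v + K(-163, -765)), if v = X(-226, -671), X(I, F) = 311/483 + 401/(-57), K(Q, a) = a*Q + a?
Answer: 9177/1137246958 ≈ 8.0695e-6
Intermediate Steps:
K(Q, a) = a + Q*a (K(Q, a) = Q*a + a = a + Q*a)
X(I, F) = -58652/9177 (X(I, F) = 311*(1/483) + 401*(-1/57) = 311/483 - 401/57 = -58652/9177)
v = -58652/9177 ≈ -6.3912
1/(v + K(-163, -765)) = 1/(-58652/9177 - 765*(1 - 163)) = 1/(-58652/9177 - 765*(-162)) = 1/(-58652/9177 + 123930) = 1/(1137246958/9177) = 9177/1137246958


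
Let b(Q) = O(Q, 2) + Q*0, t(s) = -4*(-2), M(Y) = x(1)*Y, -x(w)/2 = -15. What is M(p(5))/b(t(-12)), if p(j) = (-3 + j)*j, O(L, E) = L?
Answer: 75/2 ≈ 37.500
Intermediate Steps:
x(w) = 30 (x(w) = -2*(-15) = 30)
p(j) = j*(-3 + j)
M(Y) = 30*Y
t(s) = 8
b(Q) = Q (b(Q) = Q + Q*0 = Q + 0 = Q)
M(p(5))/b(t(-12)) = (30*(5*(-3 + 5)))/8 = (30*(5*2))*(⅛) = (30*10)*(⅛) = 300*(⅛) = 75/2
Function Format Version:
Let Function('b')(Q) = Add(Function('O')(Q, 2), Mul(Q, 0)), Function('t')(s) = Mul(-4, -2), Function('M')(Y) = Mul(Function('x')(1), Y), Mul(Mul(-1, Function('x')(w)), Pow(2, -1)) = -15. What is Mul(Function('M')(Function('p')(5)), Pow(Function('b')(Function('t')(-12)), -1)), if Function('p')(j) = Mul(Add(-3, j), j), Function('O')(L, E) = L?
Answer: Rational(75, 2) ≈ 37.500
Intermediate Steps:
Function('x')(w) = 30 (Function('x')(w) = Mul(-2, -15) = 30)
Function('p')(j) = Mul(j, Add(-3, j))
Function('M')(Y) = Mul(30, Y)
Function('t')(s) = 8
Function('b')(Q) = Q (Function('b')(Q) = Add(Q, Mul(Q, 0)) = Add(Q, 0) = Q)
Mul(Function('M')(Function('p')(5)), Pow(Function('b')(Function('t')(-12)), -1)) = Mul(Mul(30, Mul(5, Add(-3, 5))), Pow(8, -1)) = Mul(Mul(30, Mul(5, 2)), Rational(1, 8)) = Mul(Mul(30, 10), Rational(1, 8)) = Mul(300, Rational(1, 8)) = Rational(75, 2)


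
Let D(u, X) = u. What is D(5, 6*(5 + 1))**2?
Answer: 25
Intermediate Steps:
D(5, 6*(5 + 1))**2 = 5**2 = 25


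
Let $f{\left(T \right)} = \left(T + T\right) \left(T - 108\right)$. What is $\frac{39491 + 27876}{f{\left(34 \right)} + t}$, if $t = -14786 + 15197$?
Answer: $- \frac{67367}{4621} \approx -14.578$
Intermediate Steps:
$f{\left(T \right)} = 2 T \left(-108 + T\right)$
$t = 411$
$\frac{39491 + 27876}{f{\left(34 \right)} + t} = \frac{39491 + 27876}{2 \cdot 34 \left(-108 + 34\right) + 411} = \frac{67367}{2 \cdot 34 \left(-74\right) + 411} = \frac{67367}{-5032 + 411} = \frac{67367}{-4621} = 67367 \left(- \frac{1}{4621}\right) = - \frac{67367}{4621}$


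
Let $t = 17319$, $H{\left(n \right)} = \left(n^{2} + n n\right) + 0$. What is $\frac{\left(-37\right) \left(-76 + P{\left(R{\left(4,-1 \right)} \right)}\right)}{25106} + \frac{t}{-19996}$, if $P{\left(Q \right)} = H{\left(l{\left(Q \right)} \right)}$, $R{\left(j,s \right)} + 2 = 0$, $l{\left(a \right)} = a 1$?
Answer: $- \frac{192250439}{251009788} \approx -0.76591$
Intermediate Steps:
$l{\left(a \right)} = a$
$R{\left(j,s \right)} = -2$ ($R{\left(j,s \right)} = -2 + 0 = -2$)
$H{\left(n \right)} = 2 n^{2}$ ($H{\left(n \right)} = \left(n^{2} + n^{2}\right) + 0 = 2 n^{2} + 0 = 2 n^{2}$)
$P{\left(Q \right)} = 2 Q^{2}$
$\frac{\left(-37\right) \left(-76 + P{\left(R{\left(4,-1 \right)} \right)}\right)}{25106} + \frac{t}{-19996} = \frac{\left(-37\right) \left(-76 + 2 \left(-2\right)^{2}\right)}{25106} + \frac{17319}{-19996} = - 37 \left(-76 + 2 \cdot 4\right) \frac{1}{25106} + 17319 \left(- \frac{1}{19996}\right) = - 37 \left(-76 + 8\right) \frac{1}{25106} - \frac{17319}{19996} = \left(-37\right) \left(-68\right) \frac{1}{25106} - \frac{17319}{19996} = 2516 \cdot \frac{1}{25106} - \frac{17319}{19996} = \frac{1258}{12553} - \frac{17319}{19996} = - \frac{192250439}{251009788}$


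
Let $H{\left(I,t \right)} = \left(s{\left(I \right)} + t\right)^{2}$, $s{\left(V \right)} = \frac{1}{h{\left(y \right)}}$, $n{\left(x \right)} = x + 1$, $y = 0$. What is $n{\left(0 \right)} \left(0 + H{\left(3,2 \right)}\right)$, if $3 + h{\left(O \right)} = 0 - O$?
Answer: $\frac{25}{9} \approx 2.7778$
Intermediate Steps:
$h{\left(O \right)} = -3 - O$ ($h{\left(O \right)} = -3 + \left(0 - O\right) = -3 - O$)
$n{\left(x \right)} = 1 + x$
$s{\left(V \right)} = - \frac{1}{3}$ ($s{\left(V \right)} = \frac{1}{-3 - 0} = \frac{1}{-3 + 0} = \frac{1}{-3} = - \frac{1}{3}$)
$H{\left(I,t \right)} = \left(- \frac{1}{3} + t\right)^{2}$
$n{\left(0 \right)} \left(0 + H{\left(3,2 \right)}\right) = \left(1 + 0\right) \left(0 + \frac{\left(-1 + 3 \cdot 2\right)^{2}}{9}\right) = 1 \left(0 + \frac{\left(-1 + 6\right)^{2}}{9}\right) = 1 \left(0 + \frac{5^{2}}{9}\right) = 1 \left(0 + \frac{1}{9} \cdot 25\right) = 1 \left(0 + \frac{25}{9}\right) = 1 \cdot \frac{25}{9} = \frac{25}{9}$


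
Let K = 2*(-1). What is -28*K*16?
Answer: 896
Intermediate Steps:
K = -2
-28*K*16 = -28*(-2)*16 = 56*16 = 896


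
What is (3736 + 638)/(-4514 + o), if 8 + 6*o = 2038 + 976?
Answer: -4374/4013 ≈ -1.0900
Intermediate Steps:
o = 501 (o = -4/3 + (2038 + 976)/6 = -4/3 + (⅙)*3014 = -4/3 + 1507/3 = 501)
(3736 + 638)/(-4514 + o) = (3736 + 638)/(-4514 + 501) = 4374/(-4013) = 4374*(-1/4013) = -4374/4013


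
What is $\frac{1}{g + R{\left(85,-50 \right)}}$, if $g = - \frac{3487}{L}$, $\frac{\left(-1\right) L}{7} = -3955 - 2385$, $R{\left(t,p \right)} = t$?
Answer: $\frac{140}{11889} \approx 0.011776$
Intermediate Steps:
$L = 44380$ ($L = - 7 \left(-3955 - 2385\right) = \left(-7\right) \left(-6340\right) = 44380$)
$g = - \frac{11}{140}$ ($g = - \frac{3487}{44380} = \left(-3487\right) \frac{1}{44380} = - \frac{11}{140} \approx -0.078571$)
$\frac{1}{g + R{\left(85,-50 \right)}} = \frac{1}{- \frac{11}{140} + 85} = \frac{1}{\frac{11889}{140}} = \frac{140}{11889}$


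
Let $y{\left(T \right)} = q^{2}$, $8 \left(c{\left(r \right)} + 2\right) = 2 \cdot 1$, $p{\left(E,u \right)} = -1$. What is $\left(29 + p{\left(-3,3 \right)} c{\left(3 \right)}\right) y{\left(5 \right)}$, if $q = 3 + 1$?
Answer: $492$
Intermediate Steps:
$c{\left(r \right)} = - \frac{7}{4}$ ($c{\left(r \right)} = -2 + \frac{2 \cdot 1}{8} = -2 + \frac{1}{8} \cdot 2 = -2 + \frac{1}{4} = - \frac{7}{4}$)
$q = 4$
$y{\left(T \right)} = 16$ ($y{\left(T \right)} = 4^{2} = 16$)
$\left(29 + p{\left(-3,3 \right)} c{\left(3 \right)}\right) y{\left(5 \right)} = \left(29 - - \frac{7}{4}\right) 16 = \left(29 + \frac{7}{4}\right) 16 = \frac{123}{4} \cdot 16 = 492$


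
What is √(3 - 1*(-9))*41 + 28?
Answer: 28 + 82*√3 ≈ 170.03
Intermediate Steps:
√(3 - 1*(-9))*41 + 28 = √(3 + 9)*41 + 28 = √12*41 + 28 = (2*√3)*41 + 28 = 82*√3 + 28 = 28 + 82*√3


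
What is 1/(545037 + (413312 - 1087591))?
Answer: -1/129242 ≈ -7.7374e-6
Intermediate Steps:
1/(545037 + (413312 - 1087591)) = 1/(545037 - 674279) = 1/(-129242) = -1/129242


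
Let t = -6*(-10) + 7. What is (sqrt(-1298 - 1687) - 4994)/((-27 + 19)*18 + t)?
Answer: 454/7 - I*sqrt(2985)/77 ≈ 64.857 - 0.70955*I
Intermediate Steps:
t = 67 (t = 60 + 7 = 67)
(sqrt(-1298 - 1687) - 4994)/((-27 + 19)*18 + t) = (sqrt(-1298 - 1687) - 4994)/((-27 + 19)*18 + 67) = (sqrt(-2985) - 4994)/(-8*18 + 67) = (I*sqrt(2985) - 4994)/(-144 + 67) = (-4994 + I*sqrt(2985))/(-77) = (-4994 + I*sqrt(2985))*(-1/77) = 454/7 - I*sqrt(2985)/77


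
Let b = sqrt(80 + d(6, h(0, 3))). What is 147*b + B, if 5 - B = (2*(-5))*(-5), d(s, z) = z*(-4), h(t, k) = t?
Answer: -45 + 588*sqrt(5) ≈ 1269.8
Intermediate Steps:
d(s, z) = -4*z
B = -45 (B = 5 - 2*(-5)*(-5) = 5 - (-10)*(-5) = 5 - 1*50 = 5 - 50 = -45)
b = 4*sqrt(5) (b = sqrt(80 - 4*0) = sqrt(80 + 0) = sqrt(80) = 4*sqrt(5) ≈ 8.9443)
147*b + B = 147*(4*sqrt(5)) - 45 = 588*sqrt(5) - 45 = -45 + 588*sqrt(5)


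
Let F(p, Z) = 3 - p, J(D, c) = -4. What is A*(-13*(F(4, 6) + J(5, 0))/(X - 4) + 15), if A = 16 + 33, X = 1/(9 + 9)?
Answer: -5145/71 ≈ -72.465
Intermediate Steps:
X = 1/18 ≈ 0.055556
A = 49
A*(-13*(F(4, 6) + J(5, 0))/(X - 4) + 15) = 49*(-13*((3 - 1*4) - 4)/(1/18 - 4) + 15) = 49*(-13*((3 - 4) - 4)/(-71/18) + 15) = 49*(-13*(-1 - 4)*(-18)/71 + 15) = 49*(-(-65)*(-18)/71 + 15) = 49*(-13*90/71 + 15) = 49*(-1170/71 + 15) = 49*(-105/71) = -5145/71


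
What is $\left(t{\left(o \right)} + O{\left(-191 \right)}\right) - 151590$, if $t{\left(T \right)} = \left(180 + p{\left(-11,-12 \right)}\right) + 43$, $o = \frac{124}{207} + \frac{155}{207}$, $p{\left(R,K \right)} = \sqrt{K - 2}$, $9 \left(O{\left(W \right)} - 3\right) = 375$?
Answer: $- \frac{453967}{3} + i \sqrt{14} \approx -1.5132 \cdot 10^{5} + 3.7417 i$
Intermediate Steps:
$O{\left(W \right)} = \frac{134}{3}$ ($O{\left(W \right)} = 3 + \frac{1}{9} \cdot 375 = 3 + \frac{125}{3} = \frac{134}{3}$)
$p{\left(R,K \right)} = \sqrt{-2 + K}$
$o = \frac{31}{23}$ ($o = 124 \cdot \frac{1}{207} + 155 \cdot \frac{1}{207} = \frac{124}{207} + \frac{155}{207} = \frac{31}{23} \approx 1.3478$)
$t{\left(T \right)} = 223 + i \sqrt{14}$ ($t{\left(T \right)} = \left(180 + \sqrt{-2 - 12}\right) + 43 = \left(180 + \sqrt{-14}\right) + 43 = \left(180 + i \sqrt{14}\right) + 43 = 223 + i \sqrt{14}$)
$\left(t{\left(o \right)} + O{\left(-191 \right)}\right) - 151590 = \left(\left(223 + i \sqrt{14}\right) + \frac{134}{3}\right) - 151590 = \left(\frac{803}{3} + i \sqrt{14}\right) - 151590 = - \frac{453967}{3} + i \sqrt{14}$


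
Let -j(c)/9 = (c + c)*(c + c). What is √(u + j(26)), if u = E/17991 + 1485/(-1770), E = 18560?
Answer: I*√12186468524088754/707646 ≈ 156.0*I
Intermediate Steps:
j(c) = -36*c² (j(c) = -9*(c + c)*(c + c) = -9*2*c*2*c = -36*c²)
u = 408971/2122938 (u = 18560/17991 + 1485/(-1770) = 18560*(1/17991) + 1485*(-1/1770) = 18560/17991 - 99/118 = 408971/2122938 ≈ 0.19264)
√(u + j(26)) = √(408971/2122938 - 36*26²) = √(408971/2122938 - 36*676) = √(408971/2122938 - 24336) = √(-51663410197/2122938) = I*√12186468524088754/707646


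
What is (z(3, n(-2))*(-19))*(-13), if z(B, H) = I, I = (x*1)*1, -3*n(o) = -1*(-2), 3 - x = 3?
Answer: 0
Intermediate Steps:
x = 0 (x = 3 - 1*3 = 3 - 3 = 0)
n(o) = -2/3 (n(o) = -(-1)*(-2)/3 = -1/3*2 = -2/3)
I = 0 (I = (0*1)*1 = 0*1 = 0)
z(B, H) = 0
(z(3, n(-2))*(-19))*(-13) = (0*(-19))*(-13) = 0*(-13) = 0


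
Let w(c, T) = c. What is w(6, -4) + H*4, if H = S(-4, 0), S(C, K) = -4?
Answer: -10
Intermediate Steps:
H = -4
w(6, -4) + H*4 = 6 - 4*4 = 6 - 16 = -10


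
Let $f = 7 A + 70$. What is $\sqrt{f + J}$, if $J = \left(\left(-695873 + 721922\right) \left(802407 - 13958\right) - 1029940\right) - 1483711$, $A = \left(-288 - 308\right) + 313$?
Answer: $\sqrt{20535792439} \approx 1.433 \cdot 10^{5}$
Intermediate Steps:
$A = -283$ ($A = -596 + 313 = -283$)
$J = 20535794350$ ($J = \left(26049 \cdot 788449 - 1029940\right) - 1483711 = \left(20538308001 - 1029940\right) - 1483711 = 20537278061 - 1483711 = 20535794350$)
$f = -1911$ ($f = 7 \left(-283\right) + 70 = -1981 + 70 = -1911$)
$\sqrt{f + J} = \sqrt{-1911 + 20535794350} = \sqrt{20535792439}$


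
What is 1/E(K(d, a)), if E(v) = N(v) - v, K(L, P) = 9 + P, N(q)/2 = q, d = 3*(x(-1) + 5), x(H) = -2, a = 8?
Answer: 1/17 ≈ 0.058824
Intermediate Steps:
d = 9 (d = 3*(-2 + 5) = 3*3 = 9)
N(q) = 2*q
E(v) = v (E(v) = 2*v - v = v)
1/E(K(d, a)) = 1/(9 + 8) = 1/17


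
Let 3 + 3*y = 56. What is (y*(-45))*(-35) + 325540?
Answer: 353365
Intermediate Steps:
y = 53/3 (y = -1 + (⅓)*56 = -1 + 56/3 = 53/3 ≈ 17.667)
(y*(-45))*(-35) + 325540 = ((53/3)*(-45))*(-35) + 325540 = -795*(-35) + 325540 = 27825 + 325540 = 353365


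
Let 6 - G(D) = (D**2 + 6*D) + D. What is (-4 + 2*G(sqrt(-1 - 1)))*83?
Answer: 996 - 1162*I*sqrt(2) ≈ 996.0 - 1643.3*I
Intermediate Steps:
G(D) = 6 - D**2 - 7*D (G(D) = 6 - ((D**2 + 6*D) + D) = 6 - (D**2 + 7*D) = 6 + (-D**2 - 7*D) = 6 - D**2 - 7*D)
(-4 + 2*G(sqrt(-1 - 1)))*83 = (-4 + 2*(6 - (sqrt(-1 - 1))**2 - 7*sqrt(-1 - 1)))*83 = (-4 + 2*(6 - (sqrt(-2))**2 - 7*I*sqrt(2)))*83 = (-4 + 2*(6 - (I*sqrt(2))**2 - 7*I*sqrt(2)))*83 = (-4 + 2*(6 - 1*(-2) - 7*I*sqrt(2)))*83 = (-4 + 2*(6 + 2 - 7*I*sqrt(2)))*83 = (-4 + 2*(8 - 7*I*sqrt(2)))*83 = (-4 + (16 - 14*I*sqrt(2)))*83 = (12 - 14*I*sqrt(2))*83 = 996 - 1162*I*sqrt(2)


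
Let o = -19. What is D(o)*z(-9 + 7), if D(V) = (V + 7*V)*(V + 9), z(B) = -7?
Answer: -10640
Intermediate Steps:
D(V) = 8*V*(9 + V) (D(V) = (8*V)*(9 + V) = 8*V*(9 + V))
D(o)*z(-9 + 7) = (8*(-19)*(9 - 19))*(-7) = (8*(-19)*(-10))*(-7) = 1520*(-7) = -10640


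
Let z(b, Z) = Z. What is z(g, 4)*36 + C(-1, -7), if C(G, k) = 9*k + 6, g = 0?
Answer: 87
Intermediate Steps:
C(G, k) = 6 + 9*k
z(g, 4)*36 + C(-1, -7) = 4*36 + (6 + 9*(-7)) = 144 + (6 - 63) = 144 - 57 = 87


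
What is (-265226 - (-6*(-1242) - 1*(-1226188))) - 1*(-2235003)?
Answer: 736137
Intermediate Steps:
(-265226 - (-6*(-1242) - 1*(-1226188))) - 1*(-2235003) = (-265226 - (7452 + 1226188)) + 2235003 = (-265226 - 1*1233640) + 2235003 = (-265226 - 1233640) + 2235003 = -1498866 + 2235003 = 736137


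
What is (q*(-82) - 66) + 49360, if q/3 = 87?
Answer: 27892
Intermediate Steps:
q = 261 (q = 3*87 = 261)
(q*(-82) - 66) + 49360 = (261*(-82) - 66) + 49360 = (-21402 - 66) + 49360 = -21468 + 49360 = 27892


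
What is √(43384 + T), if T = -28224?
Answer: 2*√3790 ≈ 123.13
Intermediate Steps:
√(43384 + T) = √(43384 - 28224) = √15160 = 2*√3790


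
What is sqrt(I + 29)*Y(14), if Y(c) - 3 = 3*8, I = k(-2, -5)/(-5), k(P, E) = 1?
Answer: 324*sqrt(5)/5 ≈ 144.90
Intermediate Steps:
I = -1/5 (I = 1/(-5) = 1*(-1/5) = -1/5 ≈ -0.20000)
Y(c) = 27 (Y(c) = 3 + 3*8 = 3 + 24 = 27)
sqrt(I + 29)*Y(14) = sqrt(-1/5 + 29)*27 = sqrt(144/5)*27 = (12*sqrt(5)/5)*27 = 324*sqrt(5)/5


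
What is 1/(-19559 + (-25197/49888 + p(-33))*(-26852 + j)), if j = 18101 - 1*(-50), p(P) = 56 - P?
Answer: -49888/39389238727 ≈ -1.2665e-6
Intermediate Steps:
j = 18151 (j = 18101 + 50 = 18151)
1/(-19559 + (-25197/49888 + p(-33))*(-26852 + j)) = 1/(-19559 + (-25197/49888 + (56 - 1*(-33)))*(-26852 + 18151)) = 1/(-19559 + (-25197*1/49888 + (56 + 33))*(-8701)) = 1/(-19559 + (-25197/49888 + 89)*(-8701)) = 1/(-19559 + (4414835/49888)*(-8701)) = 1/(-19559 - 38413479335/49888) = 1/(-39389238727/49888) = -49888/39389238727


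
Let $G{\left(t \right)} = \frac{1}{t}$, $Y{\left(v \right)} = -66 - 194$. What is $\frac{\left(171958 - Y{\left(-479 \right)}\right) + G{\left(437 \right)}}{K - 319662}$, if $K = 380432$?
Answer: $\frac{75259267}{26556490} \approx 2.8339$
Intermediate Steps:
$Y{\left(v \right)} = -260$ ($Y{\left(v \right)} = -66 - 194 = -260$)
$\frac{\left(171958 - Y{\left(-479 \right)}\right) + G{\left(437 \right)}}{K - 319662} = \frac{\left(171958 - -260\right) + \frac{1}{437}}{380432 - 319662} = \frac{\left(171958 + 260\right) + \frac{1}{437}}{60770} = \left(172218 + \frac{1}{437}\right) \frac{1}{60770} = \frac{75259267}{437} \cdot \frac{1}{60770} = \frac{75259267}{26556490}$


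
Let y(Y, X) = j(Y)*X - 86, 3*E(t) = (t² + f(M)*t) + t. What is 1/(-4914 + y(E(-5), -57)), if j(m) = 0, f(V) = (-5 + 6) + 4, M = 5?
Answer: -1/5000 ≈ -0.00020000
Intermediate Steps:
f(V) = 5 (f(V) = 1 + 4 = 5)
E(t) = 2*t + t²/3 (E(t) = ((t² + 5*t) + t)/3 = (t² + 6*t)/3 = 2*t + t²/3)
y(Y, X) = -86 (y(Y, X) = 0*X - 86 = 0 - 86 = -86)
1/(-4914 + y(E(-5), -57)) = 1/(-4914 - 86) = 1/(-5000) = -1/5000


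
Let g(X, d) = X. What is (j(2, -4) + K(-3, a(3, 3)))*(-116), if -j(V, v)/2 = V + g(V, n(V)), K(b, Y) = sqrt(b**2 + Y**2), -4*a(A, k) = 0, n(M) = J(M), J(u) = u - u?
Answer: 580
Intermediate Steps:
J(u) = 0
n(M) = 0
a(A, k) = 0 (a(A, k) = -1/4*0 = 0)
K(b, Y) = sqrt(Y**2 + b**2)
j(V, v) = -4*V (j(V, v) = -2*(V + V) = -4*V)
(j(2, -4) + K(-3, a(3, 3)))*(-116) = (-4*2 + sqrt(0**2 + (-3)**2))*(-116) = (-8 + sqrt(0 + 9))*(-116) = (-8 + sqrt(9))*(-116) = (-8 + 3)*(-116) = -5*(-116) = 580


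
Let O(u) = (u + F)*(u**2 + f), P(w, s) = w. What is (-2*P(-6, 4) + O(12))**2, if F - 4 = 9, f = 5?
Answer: 13965169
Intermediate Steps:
F = 13 (F = 4 + 9 = 13)
O(u) = (5 + u**2)*(13 + u) (O(u) = (u + 13)*(u**2 + 5) = (13 + u)*(5 + u**2) = (5 + u**2)*(13 + u))
(-2*P(-6, 4) + O(12))**2 = (-2*(-6) + (65 + 12**3 + 5*12 + 13*12**2))**2 = (12 + (65 + 1728 + 60 + 13*144))**2 = (12 + (65 + 1728 + 60 + 1872))**2 = (12 + 3725)**2 = 3737**2 = 13965169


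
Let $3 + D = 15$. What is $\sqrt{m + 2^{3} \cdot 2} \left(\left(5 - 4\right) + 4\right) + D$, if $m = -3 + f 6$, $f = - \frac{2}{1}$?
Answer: $17$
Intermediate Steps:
$D = 12$ ($D = -3 + 15 = 12$)
$f = -2$ ($f = \left(-2\right) 1 = -2$)
$m = -15$ ($m = -3 - 12 = -15$)
$\sqrt{m + 2^{3} \cdot 2} \left(\left(5 - 4\right) + 4\right) + D = \sqrt{-15 + 2^{3} \cdot 2} \left(\left(5 - 4\right) + 4\right) + 12 = \sqrt{-15 + 8 \cdot 2} \left(1 + 4\right) + 12 = \sqrt{-15 + 16} \cdot 5 + 12 = \sqrt{1} \cdot 5 + 12 = 1 \cdot 5 + 12 = 5 + 12 = 17$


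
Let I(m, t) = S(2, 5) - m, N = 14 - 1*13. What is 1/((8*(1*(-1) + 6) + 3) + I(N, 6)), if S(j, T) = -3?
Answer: 1/39 ≈ 0.025641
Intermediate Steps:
N = 1 (N = 14 - 13 = 1)
I(m, t) = -3 - m
1/((8*(1*(-1) + 6) + 3) + I(N, 6)) = 1/((8*(1*(-1) + 6) + 3) + (-3 - 1*1)) = 1/((8*(-1 + 6) + 3) + (-3 - 1)) = 1/((8*5 + 3) - 4) = 1/((40 + 3) - 4) = 1/(43 - 4) = 1/39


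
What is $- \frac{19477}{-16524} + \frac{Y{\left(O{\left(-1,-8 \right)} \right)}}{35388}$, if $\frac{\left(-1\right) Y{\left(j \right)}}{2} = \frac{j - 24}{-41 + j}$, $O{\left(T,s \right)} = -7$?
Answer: $\frac{153162385}{129944736} \approx 1.1787$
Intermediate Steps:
$Y{\left(j \right)} = - \frac{2 \left(-24 + j\right)}{-41 + j}$ ($Y{\left(j \right)} = - 2 \frac{j - 24}{-41 + j} = - 2 \frac{-24 + j}{-41 + j} = - \frac{2 \left(-24 + j\right)}{-41 + j}$)
$- \frac{19477}{-16524} + \frac{Y{\left(O{\left(-1,-8 \right)} \right)}}{35388} = - \frac{19477}{-16524} + \frac{2 \frac{1}{-41 - 7} \left(24 - -7\right)}{35388} = \left(-19477\right) \left(- \frac{1}{16524}\right) + \frac{2 \left(24 + 7\right)}{-48} \cdot \frac{1}{35388} = \frac{19477}{16524} + 2 \left(- \frac{1}{48}\right) 31 \cdot \frac{1}{35388} = \frac{19477}{16524} - \frac{31}{849312} = \frac{153162385}{129944736}$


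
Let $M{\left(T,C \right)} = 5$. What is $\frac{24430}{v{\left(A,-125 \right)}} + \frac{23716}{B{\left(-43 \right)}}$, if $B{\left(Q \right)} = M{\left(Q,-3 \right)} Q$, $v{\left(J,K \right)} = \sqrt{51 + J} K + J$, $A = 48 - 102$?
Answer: $\frac{14 \left(- 211750 \sqrt{3} + 466651 i\right)}{215 \left(- 54 i + 125 \sqrt{3}\right)} \approx -136.8 + 106.23 i$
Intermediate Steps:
$A = -54$ ($A = 48 - 102 = -54$)
$v{\left(J,K \right)} = J + K \sqrt{51 + J}$ ($v{\left(J,K \right)} = K \sqrt{51 + J} + J = J + K \sqrt{51 + J}$)
$B{\left(Q \right)} = 5 Q$
$\frac{24430}{v{\left(A,-125 \right)}} + \frac{23716}{B{\left(-43 \right)}} = \frac{24430}{-54 - 125 \sqrt{51 - 54}} + \frac{23716}{5 \left(-43\right)} = \frac{24430}{-54 - 125 \sqrt{-3}} + \frac{23716}{-215} = \frac{24430}{-54 - 125 i \sqrt{3}} + 23716 \left(- \frac{1}{215}\right) = \frac{24430}{-54 - 125 i \sqrt{3}} - \frac{23716}{215} = - \frac{23716}{215} + \frac{24430}{-54 - 125 i \sqrt{3}}$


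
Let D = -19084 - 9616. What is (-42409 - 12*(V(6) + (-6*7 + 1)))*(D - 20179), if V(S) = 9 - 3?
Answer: 2052380331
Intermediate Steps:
V(S) = 6
D = -28700
(-42409 - 12*(V(6) + (-6*7 + 1)))*(D - 20179) = (-42409 - 12*(6 + (-6*7 + 1)))*(-28700 - 20179) = (-42409 - 12*(6 + (-42 + 1)))*(-48879) = (-42409 - 12*(6 - 41))*(-48879) = (-42409 - 12*(-35))*(-48879) = (-42409 + 420)*(-48879) = -41989*(-48879) = 2052380331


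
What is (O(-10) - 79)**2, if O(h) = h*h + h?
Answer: 121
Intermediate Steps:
O(h) = h + h**2 (O(h) = h**2 + h = h + h**2)
(O(-10) - 79)**2 = (-10*(1 - 10) - 79)**2 = (-10*(-9) - 79)**2 = (90 - 79)**2 = 11**2 = 121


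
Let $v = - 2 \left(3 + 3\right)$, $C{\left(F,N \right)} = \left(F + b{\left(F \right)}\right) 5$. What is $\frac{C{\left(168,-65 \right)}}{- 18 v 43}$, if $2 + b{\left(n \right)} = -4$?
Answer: $\frac{15}{172} \approx 0.087209$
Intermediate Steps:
$b{\left(n \right)} = -6$ ($b{\left(n \right)} = -2 - 4 = -6$)
$C{\left(F,N \right)} = -30 + 5 F$ ($C{\left(F,N \right)} = \left(F - 6\right) 5 = \left(-6 + F\right) 5 = -30 + 5 F$)
$v = -12$ ($v = \left(-2\right) 6 = -12$)
$\frac{C{\left(168,-65 \right)}}{- 18 v 43} = \frac{-30 + 5 \cdot 168}{\left(-18\right) \left(-12\right) 43} = \frac{-30 + 840}{216 \cdot 43} = \frac{810}{9288} = 810 \cdot \frac{1}{9288} = \frac{15}{172}$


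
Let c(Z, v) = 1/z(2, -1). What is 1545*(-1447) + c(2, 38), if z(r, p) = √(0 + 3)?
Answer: -2235615 + √3/3 ≈ -2.2356e+6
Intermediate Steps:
z(r, p) = √3
c(Z, v) = √3/3 (c(Z, v) = 1/(√3) = √3/3)
1545*(-1447) + c(2, 38) = 1545*(-1447) + √3/3 = -2235615 + √3/3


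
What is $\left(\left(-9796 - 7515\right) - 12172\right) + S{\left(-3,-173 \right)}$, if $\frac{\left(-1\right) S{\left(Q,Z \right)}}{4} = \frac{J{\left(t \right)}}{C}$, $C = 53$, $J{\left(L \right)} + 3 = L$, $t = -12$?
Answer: $- \frac{1562539}{53} \approx -29482.0$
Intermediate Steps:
$J{\left(L \right)} = -3 + L$
$S{\left(Q,Z \right)} = \frac{60}{53}$ ($S{\left(Q,Z \right)} = - 4 \frac{-3 - 12}{53} = - 4 \left(\left(-15\right) \frac{1}{53}\right) = \left(-4\right) \left(- \frac{15}{53}\right) = \frac{60}{53}$)
$\left(\left(-9796 - 7515\right) - 12172\right) + S{\left(-3,-173 \right)} = \left(\left(-9796 - 7515\right) - 12172\right) + \frac{60}{53} = \left(-17311 - 12172\right) + \frac{60}{53} = -29483 + \frac{60}{53} = - \frac{1562539}{53}$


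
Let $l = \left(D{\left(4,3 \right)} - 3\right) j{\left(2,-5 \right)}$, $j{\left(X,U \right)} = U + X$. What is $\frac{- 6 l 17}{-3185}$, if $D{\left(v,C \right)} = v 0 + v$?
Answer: $- \frac{306}{3185} \approx -0.096075$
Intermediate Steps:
$D{\left(v,C \right)} = v$ ($D{\left(v,C \right)} = 0 + v = v$)
$l = -3$ ($l = \left(4 - 3\right) \left(-5 + 2\right) = 1 \left(-3\right) = -3$)
$\frac{- 6 l 17}{-3185} = \frac{\left(-6\right) \left(-3\right) 17}{-3185} = 18 \cdot 17 \left(- \frac{1}{3185}\right) = 306 \left(- \frac{1}{3185}\right) = - \frac{306}{3185}$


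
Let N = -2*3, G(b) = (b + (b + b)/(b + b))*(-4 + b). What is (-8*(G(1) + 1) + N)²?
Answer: 1156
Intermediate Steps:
G(b) = (1 + b)*(-4 + b) (G(b) = (b + (2*b)/((2*b)))*(-4 + b) = (b + (2*b)*(1/(2*b)))*(-4 + b) = (b + 1)*(-4 + b) = (1 + b)*(-4 + b))
N = -6
(-8*(G(1) + 1) + N)² = (-8*((-4 + 1² - 3*1) + 1) - 6)² = (-8*((-4 + 1 - 3) + 1) - 6)² = (-8*(-6 + 1) - 6)² = (-8*(-5) - 6)² = (40 - 6)² = 34² = 1156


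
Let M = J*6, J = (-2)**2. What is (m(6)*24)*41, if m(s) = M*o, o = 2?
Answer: 47232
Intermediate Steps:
J = 4
M = 24 (M = 4*6 = 24)
m(s) = 48 (m(s) = 24*2 = 48)
(m(6)*24)*41 = (48*24)*41 = 1152*41 = 47232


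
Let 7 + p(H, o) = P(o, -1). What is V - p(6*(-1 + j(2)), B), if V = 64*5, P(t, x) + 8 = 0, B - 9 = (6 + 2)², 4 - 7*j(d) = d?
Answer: 335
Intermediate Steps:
j(d) = 4/7 - d/7
B = 73 (B = 9 + (6 + 2)² = 9 + 8² = 9 + 64 = 73)
P(t, x) = -8 (P(t, x) = -8 + 0 = -8)
p(H, o) = -15 (p(H, o) = -7 - 8 = -15)
V = 320
V - p(6*(-1 + j(2)), B) = 320 - 1*(-15) = 320 + 15 = 335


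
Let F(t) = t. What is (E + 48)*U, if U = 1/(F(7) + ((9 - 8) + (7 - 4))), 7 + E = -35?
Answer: 6/11 ≈ 0.54545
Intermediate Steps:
E = -42 (E = -7 - 35 = -42)
U = 1/11 (U = 1/(7 + ((9 - 8) + (7 - 4))) = 1/(7 + (1 + 3)) = 1/(7 + 4) = 1/11 ≈ 0.090909)
(E + 48)*U = (-42 + 48)*(1/11) = 6*(1/11) = 6/11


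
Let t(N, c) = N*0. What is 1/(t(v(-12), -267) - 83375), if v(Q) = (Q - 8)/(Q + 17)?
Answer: -1/83375 ≈ -1.1994e-5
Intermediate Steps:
v(Q) = (-8 + Q)/(17 + Q)
t(N, c) = 0
1/(t(v(-12), -267) - 83375) = 1/(0 - 83375) = 1/(-83375) = -1/83375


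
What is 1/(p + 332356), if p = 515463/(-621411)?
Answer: 207137/68843052951 ≈ 3.0088e-6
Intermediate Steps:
p = -171821/207137 (p = 515463*(-1/621411) = -171821/207137 ≈ -0.82950)
1/(p + 332356) = 1/(-171821/207137 + 332356) = 1/(68843052951/207137) = 207137/68843052951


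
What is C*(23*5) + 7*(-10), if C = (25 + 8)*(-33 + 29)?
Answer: -15250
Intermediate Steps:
C = -132 (C = 33*(-4) = -132)
C*(23*5) + 7*(-10) = -3036*5 + 7*(-10) = -132*115 - 70 = -15180 - 70 = -15250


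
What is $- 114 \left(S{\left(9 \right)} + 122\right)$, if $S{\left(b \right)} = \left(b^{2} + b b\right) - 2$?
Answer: $-32148$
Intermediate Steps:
$S{\left(b \right)} = -2 + 2 b^{2}$ ($S{\left(b \right)} = \left(b^{2} + b^{2}\right) - 2 = 2 b^{2} - 2 = -2 + 2 b^{2}$)
$- 114 \left(S{\left(9 \right)} + 122\right) = - 114 \left(\left(-2 + 2 \cdot 9^{2}\right) + 122\right) = - 114 \left(\left(-2 + 2 \cdot 81\right) + 122\right) = - 114 \left(\left(-2 + 162\right) + 122\right) = - 114 \left(160 + 122\right) = \left(-114\right) 282 = -32148$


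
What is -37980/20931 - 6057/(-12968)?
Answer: -121915191/90477736 ≈ -1.3475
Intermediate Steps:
-37980/20931 - 6057/(-12968) = -37980*1/20931 - 6057*(-1)/12968 = -12660/6977 - 1*(-6057/12968) = -12660/6977 + 6057/12968 = -121915191/90477736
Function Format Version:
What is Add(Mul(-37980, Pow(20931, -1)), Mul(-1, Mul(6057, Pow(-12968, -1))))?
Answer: Rational(-121915191, 90477736) ≈ -1.3475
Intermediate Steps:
Add(Mul(-37980, Pow(20931, -1)), Mul(-1, Mul(6057, Pow(-12968, -1)))) = Add(Mul(-37980, Rational(1, 20931)), Mul(-1, Mul(6057, Rational(-1, 12968)))) = Add(Rational(-12660, 6977), Mul(-1, Rational(-6057, 12968))) = Add(Rational(-12660, 6977), Rational(6057, 12968)) = Rational(-121915191, 90477736)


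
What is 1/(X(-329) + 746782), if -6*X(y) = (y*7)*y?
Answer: 6/3723005 ≈ 1.6116e-6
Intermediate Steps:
X(y) = -7*y**2/6 (X(y) = -y*7*y/6 = -7*y*y/6 = -7*y**2/6)
1/(X(-329) + 746782) = 1/(-7/6*(-329)**2 + 746782) = 1/(-7/6*108241 + 746782) = 1/(-757687/6 + 746782) = 1/(3723005/6) = 6/3723005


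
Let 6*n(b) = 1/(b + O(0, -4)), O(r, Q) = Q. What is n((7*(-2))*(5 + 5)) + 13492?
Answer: 11657087/864 ≈ 13492.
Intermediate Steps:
n(b) = 1/(6*(-4 + b)) (n(b) = 1/(6*(b - 4)) = 1/(6*(-4 + b)))
n((7*(-2))*(5 + 5)) + 13492 = 1/(6*(-4 + (7*(-2))*(5 + 5))) + 13492 = 1/(6*(-4 - 14*10)) + 13492 = 1/(6*(-4 - 140)) + 13492 = (1/6)/(-144) + 13492 = (1/6)*(-1/144) + 13492 = -1/864 + 13492 = 11657087/864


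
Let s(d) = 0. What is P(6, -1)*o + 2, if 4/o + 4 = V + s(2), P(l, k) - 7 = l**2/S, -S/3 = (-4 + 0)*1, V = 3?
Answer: -38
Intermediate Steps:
S = 12 (S = -3*(-4 + 0) = -(-12) = -3*(-4) = 12)
P(l, k) = 7 + l**2/12
o = -4 (o = 4/(-4 + (3 + 0)) = 4/(-4 + 3) = 4/(-1) = 4*(-1) = -4)
P(6, -1)*o + 2 = (7 + (1/12)*6**2)*(-4) + 2 = (7 + (1/12)*36)*(-4) + 2 = (7 + 3)*(-4) + 2 = 10*(-4) + 2 = -40 + 2 = -38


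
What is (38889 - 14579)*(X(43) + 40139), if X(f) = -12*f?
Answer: 963235130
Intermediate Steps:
(38889 - 14579)*(X(43) + 40139) = (38889 - 14579)*(-12*43 + 40139) = 24310*(-516 + 40139) = 24310*39623 = 963235130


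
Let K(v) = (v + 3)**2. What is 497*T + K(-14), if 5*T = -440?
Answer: -43615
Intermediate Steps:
T = -88 (T = (1/5)*(-440) = -88)
K(v) = (3 + v)**2
497*T + K(-14) = 497*(-88) + (3 - 14)**2 = -43736 + (-11)**2 = -43736 + 121 = -43615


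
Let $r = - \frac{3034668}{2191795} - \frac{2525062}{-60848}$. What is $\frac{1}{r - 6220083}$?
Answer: $- \frac{66683171080}{414772183938405727} \approx -1.6077 \cdot 10^{-7}$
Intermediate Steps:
$r = \frac{2674882393913}{66683171080}$ ($r = \left(-3034668\right) \frac{1}{2191795} - - \frac{1262531}{30424} = - \frac{3034668}{2191795} + \frac{1262531}{30424} = \frac{2674882393913}{66683171080} \approx 40.113$)
$\frac{1}{r - 6220083} = \frac{1}{\frac{2674882393913}{66683171080} - 6220083} = \frac{1}{- \frac{414772183938405727}{66683171080}} = - \frac{66683171080}{414772183938405727}$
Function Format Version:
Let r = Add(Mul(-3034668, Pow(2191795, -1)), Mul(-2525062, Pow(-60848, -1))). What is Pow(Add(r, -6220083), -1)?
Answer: Rational(-66683171080, 414772183938405727) ≈ -1.6077e-7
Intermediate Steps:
r = Rational(2674882393913, 66683171080) (r = Add(Mul(-3034668, Rational(1, 2191795)), Mul(-2525062, Rational(-1, 60848))) = Add(Rational(-3034668, 2191795), Rational(1262531, 30424)) = Rational(2674882393913, 66683171080) ≈ 40.113)
Pow(Add(r, -6220083), -1) = Pow(Add(Rational(2674882393913, 66683171080), -6220083), -1) = Pow(Rational(-414772183938405727, 66683171080), -1) = Rational(-66683171080, 414772183938405727)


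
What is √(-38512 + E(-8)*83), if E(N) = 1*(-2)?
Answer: I*√38678 ≈ 196.67*I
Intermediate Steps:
E(N) = -2
√(-38512 + E(-8)*83) = √(-38512 - 2*83) = √(-38512 - 166) = √(-38678) = I*√38678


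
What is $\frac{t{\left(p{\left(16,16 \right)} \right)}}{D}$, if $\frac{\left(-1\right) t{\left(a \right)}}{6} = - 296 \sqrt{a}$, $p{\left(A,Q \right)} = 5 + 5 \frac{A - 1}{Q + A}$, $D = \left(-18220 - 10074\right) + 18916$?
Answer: $- \frac{37 \sqrt{470}}{1563} \approx -0.51321$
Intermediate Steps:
$D = -9378$ ($D = -28294 + 18916 = -9378$)
$p{\left(A,Q \right)} = 5 + \frac{5 \left(-1 + A\right)}{A + Q}$ ($p{\left(A,Q \right)} = 5 + 5 \frac{-1 + A}{A + Q} = 5 + \frac{5 \left(-1 + A\right)}{A + Q}$)
$t{\left(a \right)} = 1776 \sqrt{a}$ ($t{\left(a \right)} = - 6 \left(- 296 \sqrt{a}\right) = 1776 \sqrt{a}$)
$\frac{t{\left(p{\left(16,16 \right)} \right)}}{D} = \frac{1776 \sqrt{\frac{5 \left(-1 + 16 + 2 \cdot 16\right)}{16 + 16}}}{-9378} = 1776 \sqrt{\frac{5 \left(-1 + 16 + 32\right)}{32}} \left(- \frac{1}{9378}\right) = 1776 \sqrt{5 \cdot \frac{1}{32} \cdot 47} \left(- \frac{1}{9378}\right) = 1776 \sqrt{\frac{235}{32}} \left(- \frac{1}{9378}\right) = 1776 \frac{\sqrt{470}}{8} \left(- \frac{1}{9378}\right) = 222 \sqrt{470} \left(- \frac{1}{9378}\right) = - \frac{37 \sqrt{470}}{1563}$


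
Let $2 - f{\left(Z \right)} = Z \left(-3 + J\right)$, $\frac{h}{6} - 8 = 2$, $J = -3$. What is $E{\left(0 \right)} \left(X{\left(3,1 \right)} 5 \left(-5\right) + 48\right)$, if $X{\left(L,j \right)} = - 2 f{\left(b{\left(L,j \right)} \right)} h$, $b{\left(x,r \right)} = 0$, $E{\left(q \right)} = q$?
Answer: $0$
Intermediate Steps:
$h = 60$ ($h = 48 + 6 \cdot 2 = 48 + 12 = 60$)
$f{\left(Z \right)} = 2 + 6 Z$ ($f{\left(Z \right)} = 2 - Z \left(-3 - 3\right) = 2 - Z \left(-6\right) = 2 - - 6 Z = 2 + 6 Z$)
$X{\left(L,j \right)} = -240$ ($X{\left(L,j \right)} = - 2 \left(2 + 6 \cdot 0\right) 60 = - 2 \left(2 + 0\right) 60 = \left(-2\right) 2 \cdot 60 = \left(-4\right) 60 = -240$)
$E{\left(0 \right)} \left(X{\left(3,1 \right)} 5 \left(-5\right) + 48\right) = 0 \left(\left(-240\right) 5 \left(-5\right) + 48\right) = 0 \left(\left(-1200\right) \left(-5\right) + 48\right) = 0 \left(6000 + 48\right) = 0 \cdot 6048 = 0$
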